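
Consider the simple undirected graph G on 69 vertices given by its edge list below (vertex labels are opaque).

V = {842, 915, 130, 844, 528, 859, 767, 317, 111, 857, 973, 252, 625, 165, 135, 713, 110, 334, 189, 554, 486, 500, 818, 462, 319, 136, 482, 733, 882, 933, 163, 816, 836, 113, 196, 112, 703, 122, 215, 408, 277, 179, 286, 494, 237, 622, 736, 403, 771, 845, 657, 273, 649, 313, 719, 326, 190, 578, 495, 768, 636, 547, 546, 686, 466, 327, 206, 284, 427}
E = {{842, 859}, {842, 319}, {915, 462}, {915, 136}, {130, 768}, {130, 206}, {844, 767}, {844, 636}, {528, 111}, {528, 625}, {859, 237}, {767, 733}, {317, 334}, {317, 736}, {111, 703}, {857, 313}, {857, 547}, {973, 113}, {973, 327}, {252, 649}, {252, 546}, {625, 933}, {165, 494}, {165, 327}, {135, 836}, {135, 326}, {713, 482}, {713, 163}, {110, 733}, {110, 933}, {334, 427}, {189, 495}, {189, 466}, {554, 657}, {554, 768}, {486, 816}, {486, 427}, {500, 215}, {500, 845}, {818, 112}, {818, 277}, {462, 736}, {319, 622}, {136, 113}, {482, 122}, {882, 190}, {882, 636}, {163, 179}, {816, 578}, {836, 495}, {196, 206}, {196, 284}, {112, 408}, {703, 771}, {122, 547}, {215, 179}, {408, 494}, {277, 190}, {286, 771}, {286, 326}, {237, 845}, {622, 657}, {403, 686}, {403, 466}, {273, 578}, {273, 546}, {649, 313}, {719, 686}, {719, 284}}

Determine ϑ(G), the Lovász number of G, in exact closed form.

Vertex 771 has 2 neighbors: 703, 286.
Vertex 554 has 2 neighbors: 657, 768.
Vertex 112 has 2 neighbors: 818, 408.
deg(859) = 2; N(859) = {842, 237}.
Regular of degree 2 on 69 vertices: this is C_{69}, the 69-cycle.
The 35 distinct eigenvalues: [2.0, 1.991714, 1.966923, 1.925835, 1.868788, 1.796255, 1.708839, 1.607262, 1.492367, 1.365106, 1.226534, 1.077797, 0.92013, 0.754838, 0.583292, 0.406912, 0.22716, 0.045526, -0.136485, -0.317365, -0.495616, -0.669759, -0.838353, -1.0, -1.153361, -1.297164, -1.430219, -1.551423, -1.659771, -1.754365, -1.834423, -1.899279, -1.948398, -1.981372, -1.997927].
−69·(-2*cos(pi/69)) / ((2)−(-2*cos(pi/69))) = 69*cos(pi/69)/(cos(pi/69) + 1) = ϑ(G).
ϑ(G) ≈ 34.482114.
34 ≤ 69*cos(pi/69)/(cos(pi/69) + 1) ≤ 35: both strict.

69*cos(pi/69)/(cos(pi/69) + 1)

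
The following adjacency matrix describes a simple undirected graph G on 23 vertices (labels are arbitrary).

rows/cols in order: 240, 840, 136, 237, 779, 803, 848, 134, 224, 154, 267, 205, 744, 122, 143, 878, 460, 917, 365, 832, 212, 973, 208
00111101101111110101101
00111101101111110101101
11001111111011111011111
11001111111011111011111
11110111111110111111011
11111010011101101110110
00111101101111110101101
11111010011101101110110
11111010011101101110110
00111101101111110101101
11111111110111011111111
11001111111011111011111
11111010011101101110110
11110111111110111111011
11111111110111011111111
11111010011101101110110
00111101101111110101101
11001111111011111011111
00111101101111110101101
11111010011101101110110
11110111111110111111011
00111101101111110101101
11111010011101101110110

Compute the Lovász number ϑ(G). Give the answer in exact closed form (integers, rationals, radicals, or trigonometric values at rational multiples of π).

Vertex 878 has 16 neighbors: 240, 840, 136, 237, 779, 848, 154, 267, 205, 122, 143, 460, 917, 365, 212, 973.
N(365) = {136, 237, 779, 803, 134, 224, 267, 205, 744, 122, 143, 878, 917, 832, 212, 208}, |N(365)| = 16.
N(212) = {240, 840, 136, 237, 803, 848, 134, 224, 154, 267, 205, 744, 143, 878, 460, 917, 365, 832, 973, 208}, |N(212)| = 20.
N(267) = {240, 840, 136, 237, 779, 803, 848, 134, 224, 154, 205, 744, 122, 878, 460, 917, 365, 832, 212, 973, 208}, |N(267)| = 21.
G = K_{7,7,4,3,2}: α = 7 = χ(Ḡ), so ϑ = 7.
ϑ(G) ≈ 7.0000.
7 ≤ 7 ≤ 7: collapsed.

7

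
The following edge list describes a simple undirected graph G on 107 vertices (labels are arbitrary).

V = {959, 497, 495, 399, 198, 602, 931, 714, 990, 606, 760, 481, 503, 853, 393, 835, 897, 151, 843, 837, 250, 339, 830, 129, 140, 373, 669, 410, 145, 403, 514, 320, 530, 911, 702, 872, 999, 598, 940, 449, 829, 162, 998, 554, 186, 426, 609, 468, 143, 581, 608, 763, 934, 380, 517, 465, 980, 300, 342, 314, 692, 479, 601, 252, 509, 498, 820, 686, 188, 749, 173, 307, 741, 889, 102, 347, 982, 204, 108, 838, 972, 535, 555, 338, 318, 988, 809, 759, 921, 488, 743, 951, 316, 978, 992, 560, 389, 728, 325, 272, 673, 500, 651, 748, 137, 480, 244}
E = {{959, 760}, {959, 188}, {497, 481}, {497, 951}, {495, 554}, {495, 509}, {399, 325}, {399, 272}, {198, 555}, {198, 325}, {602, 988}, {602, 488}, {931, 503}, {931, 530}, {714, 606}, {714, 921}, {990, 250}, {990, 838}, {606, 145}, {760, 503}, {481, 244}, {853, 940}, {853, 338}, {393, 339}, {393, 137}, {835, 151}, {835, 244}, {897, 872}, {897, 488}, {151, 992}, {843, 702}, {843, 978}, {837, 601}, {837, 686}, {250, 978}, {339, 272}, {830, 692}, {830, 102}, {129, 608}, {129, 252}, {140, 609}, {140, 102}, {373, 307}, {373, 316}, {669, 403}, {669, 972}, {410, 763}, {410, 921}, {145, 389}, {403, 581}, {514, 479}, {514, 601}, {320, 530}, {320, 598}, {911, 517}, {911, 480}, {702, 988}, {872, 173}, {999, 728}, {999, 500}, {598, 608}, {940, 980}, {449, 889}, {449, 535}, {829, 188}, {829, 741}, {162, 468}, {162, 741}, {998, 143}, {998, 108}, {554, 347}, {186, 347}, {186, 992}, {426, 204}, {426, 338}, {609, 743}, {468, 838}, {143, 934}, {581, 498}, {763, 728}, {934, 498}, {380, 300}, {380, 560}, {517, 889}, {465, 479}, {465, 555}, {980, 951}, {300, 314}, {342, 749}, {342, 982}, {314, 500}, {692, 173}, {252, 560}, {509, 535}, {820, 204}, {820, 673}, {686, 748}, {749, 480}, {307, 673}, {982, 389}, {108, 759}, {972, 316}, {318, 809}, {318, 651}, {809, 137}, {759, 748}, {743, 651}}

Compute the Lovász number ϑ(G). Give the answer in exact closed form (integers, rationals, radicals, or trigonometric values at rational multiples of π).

N(307) = {373, 673}, |N(307)| = 2.
Vertex 748 has 2 neighbors: 686, 759.
deg(198) = 2; N(198) = {555, 325}.
Vertex 749 has 2 neighbors: 342, 480.
107-vertex 2-regular graph: this is C_{107}, the 107-cycle.
The 54 distinct eigenvalues: [2.0, 1.9966, 1.9862, 1.969, 1.9451, 1.9144, 1.8771, 1.8334, 1.7833, 1.7271, 1.665, 1.5971, 1.5237, 1.445, 1.3614, 1.273, 1.1803, 1.0835, 0.983, 0.8791, 0.7721, 0.6625, 0.5506, 0.4369, 0.3216, 0.2052, 0.0881, -0.0294, -0.1467, -0.2635, -0.3794, -0.494, -0.6069, -0.7176, -0.826, -0.9314, -1.0337, -1.1324, -1.2272, -1.3178, -1.4038, -1.485, -1.561, -1.6317, -1.6968, -1.756, -1.8092, -1.8561, -1.8966, -1.9306, -1.9579, -1.9785, -1.9922, -1.9991].
Lovász (edge-transitive): ϑ = −107·(-2*cos(pi/107))/((2)−(-2*cos(pi/107))) = 107*cos(pi/107)/(cos(pi/107) + 1).
≈ 53.4885 (to 4 d.p.).
53 ≤ 107*cos(pi/107)/(cos(pi/107) + 1) ≤ 54: both strict.

107*cos(pi/107)/(cos(pi/107) + 1)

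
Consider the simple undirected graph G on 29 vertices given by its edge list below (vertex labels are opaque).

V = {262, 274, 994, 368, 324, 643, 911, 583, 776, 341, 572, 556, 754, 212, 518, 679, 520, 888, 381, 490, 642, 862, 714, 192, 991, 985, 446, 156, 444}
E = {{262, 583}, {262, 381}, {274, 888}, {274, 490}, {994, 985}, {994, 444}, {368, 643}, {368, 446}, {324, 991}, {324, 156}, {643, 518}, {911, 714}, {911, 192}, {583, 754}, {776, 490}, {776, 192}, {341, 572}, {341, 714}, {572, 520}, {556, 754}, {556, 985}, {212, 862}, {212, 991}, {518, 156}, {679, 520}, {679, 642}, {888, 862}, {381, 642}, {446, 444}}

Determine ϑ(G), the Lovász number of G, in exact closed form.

N(212) = {862, 991}, |N(212)| = 2.
Vertex 643 has 2 neighbors: 368, 518.
Vertex 714 has 2 neighbors: 911, 341.
deg(192) = 2; N(192) = {911, 776}.
Every vertex has degree 2 (N=29); this is C_{29}, the 29-cycle.
Distinct eigenvalues (to 3 d.p.): [2.0, 1.953, 1.815, 1.592, 1.295, 0.937, 0.535, 0.108, -0.324, -0.74, -1.122, -1.452, -1.714, -1.895, -1.988].
ϑ = −N·λ_min/(λ_max−λ_min) = −29·(-2*cos(pi/29))/(2−(-2*cos(pi/29))) = 29*cos(pi/29)/(cos(pi/29) + 1).
= 14.457375… (decimal).
Sandwich: α(G)=14 ≤ ϑ(G)=29*cos(pi/29)/(cos(pi/29) + 1) ≤ χ(Ḡ)=15 (both strict).

29*cos(pi/29)/(cos(pi/29) + 1)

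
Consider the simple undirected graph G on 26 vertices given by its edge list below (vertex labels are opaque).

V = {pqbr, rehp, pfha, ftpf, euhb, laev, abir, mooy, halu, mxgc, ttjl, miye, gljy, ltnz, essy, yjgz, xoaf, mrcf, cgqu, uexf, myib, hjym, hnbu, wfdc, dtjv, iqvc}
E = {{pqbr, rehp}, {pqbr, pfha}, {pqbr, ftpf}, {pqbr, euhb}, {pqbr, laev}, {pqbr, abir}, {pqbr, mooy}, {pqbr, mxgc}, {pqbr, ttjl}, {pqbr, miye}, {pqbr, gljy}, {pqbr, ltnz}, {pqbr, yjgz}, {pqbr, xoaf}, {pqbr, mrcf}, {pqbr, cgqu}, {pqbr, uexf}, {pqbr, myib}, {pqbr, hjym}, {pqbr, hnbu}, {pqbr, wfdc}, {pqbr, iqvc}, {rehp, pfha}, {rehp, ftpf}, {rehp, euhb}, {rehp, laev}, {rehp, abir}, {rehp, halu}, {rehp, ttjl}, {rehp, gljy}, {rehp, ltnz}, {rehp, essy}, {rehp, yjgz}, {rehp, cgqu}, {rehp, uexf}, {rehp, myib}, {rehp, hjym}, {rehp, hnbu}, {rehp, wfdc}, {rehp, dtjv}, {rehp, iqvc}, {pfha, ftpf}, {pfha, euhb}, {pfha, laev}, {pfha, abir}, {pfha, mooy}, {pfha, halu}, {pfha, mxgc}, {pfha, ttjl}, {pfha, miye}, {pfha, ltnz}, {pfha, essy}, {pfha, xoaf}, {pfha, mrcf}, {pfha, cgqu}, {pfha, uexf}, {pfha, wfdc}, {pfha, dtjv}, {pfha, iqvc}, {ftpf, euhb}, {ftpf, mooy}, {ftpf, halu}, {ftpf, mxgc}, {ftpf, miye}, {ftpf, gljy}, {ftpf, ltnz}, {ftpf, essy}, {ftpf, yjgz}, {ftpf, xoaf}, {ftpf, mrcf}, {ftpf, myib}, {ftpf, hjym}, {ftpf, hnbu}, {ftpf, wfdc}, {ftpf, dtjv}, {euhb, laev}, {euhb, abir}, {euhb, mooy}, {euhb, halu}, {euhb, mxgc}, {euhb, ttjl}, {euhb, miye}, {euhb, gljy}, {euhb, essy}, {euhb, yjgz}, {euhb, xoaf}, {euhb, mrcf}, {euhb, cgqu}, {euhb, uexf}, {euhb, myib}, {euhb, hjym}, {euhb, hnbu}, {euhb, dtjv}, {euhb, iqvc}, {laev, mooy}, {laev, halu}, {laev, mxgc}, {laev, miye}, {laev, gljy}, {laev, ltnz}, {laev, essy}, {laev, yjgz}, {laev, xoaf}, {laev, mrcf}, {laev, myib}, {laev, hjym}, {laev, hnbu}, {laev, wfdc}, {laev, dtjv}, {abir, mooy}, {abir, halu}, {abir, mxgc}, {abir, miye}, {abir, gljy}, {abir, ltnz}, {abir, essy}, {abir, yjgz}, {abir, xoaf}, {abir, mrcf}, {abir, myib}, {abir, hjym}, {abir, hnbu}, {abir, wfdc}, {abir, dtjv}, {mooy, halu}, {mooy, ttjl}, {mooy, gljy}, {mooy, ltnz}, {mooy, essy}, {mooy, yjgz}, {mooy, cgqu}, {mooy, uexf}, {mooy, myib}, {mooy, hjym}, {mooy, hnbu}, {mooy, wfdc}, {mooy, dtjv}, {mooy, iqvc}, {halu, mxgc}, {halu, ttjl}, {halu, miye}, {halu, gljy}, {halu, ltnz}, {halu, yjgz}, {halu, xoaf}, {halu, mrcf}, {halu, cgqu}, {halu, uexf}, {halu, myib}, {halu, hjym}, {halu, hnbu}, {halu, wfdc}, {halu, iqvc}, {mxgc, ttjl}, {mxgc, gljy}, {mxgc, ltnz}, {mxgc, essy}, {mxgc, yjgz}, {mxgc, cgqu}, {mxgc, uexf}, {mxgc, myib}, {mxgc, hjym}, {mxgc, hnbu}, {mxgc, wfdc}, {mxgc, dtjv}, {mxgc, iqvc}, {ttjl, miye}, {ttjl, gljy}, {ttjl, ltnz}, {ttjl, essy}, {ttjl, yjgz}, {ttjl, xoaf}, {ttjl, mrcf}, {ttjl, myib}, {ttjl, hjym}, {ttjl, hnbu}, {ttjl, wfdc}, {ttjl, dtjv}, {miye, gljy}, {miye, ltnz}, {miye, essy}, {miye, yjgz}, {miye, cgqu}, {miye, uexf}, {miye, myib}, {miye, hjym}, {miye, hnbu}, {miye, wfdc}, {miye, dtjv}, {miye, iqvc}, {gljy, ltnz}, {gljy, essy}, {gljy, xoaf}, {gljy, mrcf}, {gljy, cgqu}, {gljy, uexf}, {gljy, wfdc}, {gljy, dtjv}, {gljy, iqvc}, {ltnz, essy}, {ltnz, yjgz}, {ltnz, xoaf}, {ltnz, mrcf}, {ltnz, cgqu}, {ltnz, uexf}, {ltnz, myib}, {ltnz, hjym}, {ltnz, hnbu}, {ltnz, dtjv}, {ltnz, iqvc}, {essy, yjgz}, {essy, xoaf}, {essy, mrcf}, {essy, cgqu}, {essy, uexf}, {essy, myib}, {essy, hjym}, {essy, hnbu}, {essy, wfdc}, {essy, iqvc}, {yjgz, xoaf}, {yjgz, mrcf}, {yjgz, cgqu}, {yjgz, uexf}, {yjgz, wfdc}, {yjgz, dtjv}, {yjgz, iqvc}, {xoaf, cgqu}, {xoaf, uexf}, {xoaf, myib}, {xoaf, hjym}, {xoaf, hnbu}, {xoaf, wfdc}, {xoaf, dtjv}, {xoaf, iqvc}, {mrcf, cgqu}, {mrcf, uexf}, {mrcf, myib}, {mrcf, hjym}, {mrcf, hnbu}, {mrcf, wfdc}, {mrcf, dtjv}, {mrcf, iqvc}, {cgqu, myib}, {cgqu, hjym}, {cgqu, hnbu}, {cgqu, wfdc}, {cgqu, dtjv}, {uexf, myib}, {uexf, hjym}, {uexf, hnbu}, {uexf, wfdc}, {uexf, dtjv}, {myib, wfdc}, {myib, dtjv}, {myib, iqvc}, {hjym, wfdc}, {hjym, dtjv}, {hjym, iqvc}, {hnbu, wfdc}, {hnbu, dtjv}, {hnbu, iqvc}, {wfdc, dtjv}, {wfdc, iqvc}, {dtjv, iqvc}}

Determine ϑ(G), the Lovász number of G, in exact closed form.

7

deg(hnbu) = 20; N(hnbu) = {pqbr, rehp, ftpf, euhb, laev, abir, mooy, halu, mxgc, ttjl, miye, ltnz, essy, xoaf, mrcf, cgqu, uexf, wfdc, dtjv, iqvc}.
N(miye) = {pqbr, pfha, ftpf, euhb, laev, abir, halu, ttjl, gljy, ltnz, essy, yjgz, cgqu, uexf, myib, hjym, hnbu, wfdc, dtjv, iqvc}, |N(miye)| = 20.
Vertex gljy has 20 neighbors: pqbr, rehp, ftpf, euhb, laev, abir, mooy, halu, mxgc, ttjl, miye, ltnz, essy, xoaf, mrcf, cgqu, uexf, wfdc, dtjv, iqvc.
Vertex halu has 22 neighbors: rehp, pfha, ftpf, euhb, laev, abir, mooy, mxgc, ttjl, miye, gljy, ltnz, yjgz, xoaf, mrcf, cgqu, uexf, myib, hjym, hnbu, wfdc, iqvc.
Complete 5-partite, parts [7, 6, 6, 4, 3]: perfect, ϑ = α = 7.
≈ 7.00000000 (to 8 d.p.).
α=7, χ(Ḡ)=7; ϑ=7 lies between (collapsed).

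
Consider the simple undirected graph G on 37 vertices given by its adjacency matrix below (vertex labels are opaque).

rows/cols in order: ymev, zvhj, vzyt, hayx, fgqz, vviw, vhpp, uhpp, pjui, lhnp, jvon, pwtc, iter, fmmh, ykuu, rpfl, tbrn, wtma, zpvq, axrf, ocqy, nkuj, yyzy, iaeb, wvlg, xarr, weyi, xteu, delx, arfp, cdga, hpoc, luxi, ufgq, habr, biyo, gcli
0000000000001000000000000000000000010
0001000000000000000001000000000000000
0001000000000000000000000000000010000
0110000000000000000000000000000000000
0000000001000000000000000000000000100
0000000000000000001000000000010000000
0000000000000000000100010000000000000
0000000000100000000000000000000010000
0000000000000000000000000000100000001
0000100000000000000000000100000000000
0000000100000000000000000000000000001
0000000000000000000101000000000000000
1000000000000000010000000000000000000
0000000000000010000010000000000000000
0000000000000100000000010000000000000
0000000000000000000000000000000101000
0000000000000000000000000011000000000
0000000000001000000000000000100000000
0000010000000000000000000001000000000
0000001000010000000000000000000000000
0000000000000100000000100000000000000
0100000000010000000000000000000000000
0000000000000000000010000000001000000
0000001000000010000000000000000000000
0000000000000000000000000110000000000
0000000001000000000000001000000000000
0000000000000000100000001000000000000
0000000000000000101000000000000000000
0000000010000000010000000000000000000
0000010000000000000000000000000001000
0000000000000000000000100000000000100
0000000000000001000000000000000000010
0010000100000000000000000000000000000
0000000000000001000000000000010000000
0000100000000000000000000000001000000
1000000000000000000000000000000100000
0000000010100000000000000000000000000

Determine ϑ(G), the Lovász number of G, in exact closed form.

37*cos(pi/37)/(cos(pi/37) + 1)

Vertex xteu has 2 neighbors: tbrn, zpvq.
deg(pjui) = 2; N(pjui) = {delx, gcli}.
deg(pwtc) = 2; N(pwtc) = {axrf, nkuj}.
deg(weyi) = 2; N(weyi) = {tbrn, wvlg}.
37-vertex 2-regular graph: connected 2-regular on 37 ⇒ C_{37}.
Distinct eigenvalues (to 3 d.p.): [2.0, 1.971, 1.886, 1.746, 1.556, 1.321, 1.049, 0.746, 0.421, 0.085, -0.254, -0.586, -0.9, -1.189, -1.444, -1.657, -1.822, -1.935, -1.993].
ϑ = −N·λ_min/(λ_max−λ_min) = −37·(-2*cos(pi/37))/(2−(-2*cos(pi/37))) = 37*cos(pi/37)/(cos(pi/37) + 1).
Numerically 18.4666166.
Lovász sandwich 18 ≤ 37*cos(pi/37)/(cos(pi/37) + 1) ≤ 19: both strict.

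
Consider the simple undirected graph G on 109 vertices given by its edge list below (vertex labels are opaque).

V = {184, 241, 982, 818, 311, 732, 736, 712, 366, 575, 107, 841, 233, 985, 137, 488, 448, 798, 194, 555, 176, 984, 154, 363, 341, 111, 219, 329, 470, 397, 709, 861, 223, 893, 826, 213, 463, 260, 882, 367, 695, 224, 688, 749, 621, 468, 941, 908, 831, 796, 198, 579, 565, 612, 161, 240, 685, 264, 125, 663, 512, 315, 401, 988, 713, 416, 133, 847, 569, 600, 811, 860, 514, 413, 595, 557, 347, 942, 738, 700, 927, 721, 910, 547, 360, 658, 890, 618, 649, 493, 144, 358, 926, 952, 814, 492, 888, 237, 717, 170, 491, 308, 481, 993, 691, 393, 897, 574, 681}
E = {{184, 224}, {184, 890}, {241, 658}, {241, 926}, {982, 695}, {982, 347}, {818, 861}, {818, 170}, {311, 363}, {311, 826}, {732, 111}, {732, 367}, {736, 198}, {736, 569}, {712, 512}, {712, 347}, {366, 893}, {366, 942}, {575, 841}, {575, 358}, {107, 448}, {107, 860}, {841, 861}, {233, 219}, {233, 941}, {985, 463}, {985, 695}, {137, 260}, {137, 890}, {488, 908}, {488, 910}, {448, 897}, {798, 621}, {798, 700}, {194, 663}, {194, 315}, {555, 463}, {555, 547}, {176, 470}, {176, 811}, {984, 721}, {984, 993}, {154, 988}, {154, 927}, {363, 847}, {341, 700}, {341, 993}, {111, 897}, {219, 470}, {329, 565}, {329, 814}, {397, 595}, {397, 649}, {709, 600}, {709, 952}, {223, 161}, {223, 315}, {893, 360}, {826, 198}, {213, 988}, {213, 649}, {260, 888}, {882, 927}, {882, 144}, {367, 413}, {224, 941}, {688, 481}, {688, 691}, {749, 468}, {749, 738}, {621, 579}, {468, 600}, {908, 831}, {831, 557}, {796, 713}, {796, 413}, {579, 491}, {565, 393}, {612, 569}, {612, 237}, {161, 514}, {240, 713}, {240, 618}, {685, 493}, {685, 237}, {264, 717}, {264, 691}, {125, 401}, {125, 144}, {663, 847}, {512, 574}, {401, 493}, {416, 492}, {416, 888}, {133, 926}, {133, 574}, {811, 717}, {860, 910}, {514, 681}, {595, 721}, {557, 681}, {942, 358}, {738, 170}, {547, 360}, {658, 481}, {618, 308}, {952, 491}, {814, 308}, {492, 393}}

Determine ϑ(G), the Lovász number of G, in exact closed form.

N(658) = {241, 481}, |N(658)| = 2.
N(841) = {575, 861}, |N(841)| = 2.
N(985) = {463, 695}, |N(985)| = 2.
N(125) = {401, 144}, |N(125)| = 2.
deg(v) = 2 for all v (|V|=109); the odd cycle C_{109}.
The 55 distinct eigenvalues: [2.0, 1.9967, 1.9867, 1.9702, 1.9471, 1.9175, 1.8816, 1.8394, 1.7911, 1.7368, 1.6768, 1.6112, 1.5403, 1.4642, 1.3833, 1.2978, 1.208, 1.1141, 1.0166, 0.9157, 0.8117, 0.7051, 0.5961, 0.4851, 0.3725, 0.2587, 0.144, 0.0288, -0.0864, -0.2014, -0.3157, -0.429, -0.5408, -0.6508, -0.7587, -0.8641, -0.9665, -1.0658, -1.1615, -1.2534, -1.3411, -1.4244, -1.5029, -1.5764, -1.6447, -1.7075, -1.7647, -1.816, -1.8612, -1.9003, -1.9331, -1.9594, -1.9793, -1.9925, -1.9992].
ϑ = −N·λ_min/(λ_max−λ_min) = −109·(-2*cos(pi/109))/(2−(-2*cos(pi/109))) = 109*cos(pi/109)/(cos(pi/109) + 1).
= 54.4887… (decimal).
Lovász sandwich 54 ≤ 109*cos(pi/109)/(cos(pi/109) + 1) ≤ 55: both strict.

109*cos(pi/109)/(cos(pi/109) + 1)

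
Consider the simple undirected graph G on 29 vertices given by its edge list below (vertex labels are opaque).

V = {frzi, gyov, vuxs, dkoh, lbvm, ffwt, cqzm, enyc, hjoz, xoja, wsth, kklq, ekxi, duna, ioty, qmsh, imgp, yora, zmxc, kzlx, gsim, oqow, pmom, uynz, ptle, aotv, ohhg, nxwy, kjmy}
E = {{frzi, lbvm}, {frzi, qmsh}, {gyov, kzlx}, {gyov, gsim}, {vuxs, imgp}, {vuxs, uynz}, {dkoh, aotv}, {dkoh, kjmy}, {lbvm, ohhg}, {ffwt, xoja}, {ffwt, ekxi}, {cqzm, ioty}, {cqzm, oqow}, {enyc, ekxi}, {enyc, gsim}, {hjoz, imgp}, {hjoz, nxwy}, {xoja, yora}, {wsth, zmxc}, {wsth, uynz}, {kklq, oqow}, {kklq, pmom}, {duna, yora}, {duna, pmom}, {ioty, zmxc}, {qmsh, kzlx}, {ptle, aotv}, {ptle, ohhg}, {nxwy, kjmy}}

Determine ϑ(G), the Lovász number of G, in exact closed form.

29*cos(pi/29)/(cos(pi/29) + 1)

N(uynz) = {vuxs, wsth}, |N(uynz)| = 2.
deg(cqzm) = 2; N(cqzm) = {ioty, oqow}.
N(ptle) = {aotv, ohhg}, |N(ptle)| = 2.
N(vuxs) = {imgp, uynz}, |N(vuxs)| = 2.
2-regular, N=29; a single 29-cycle (edge-transitive).
spec(A) ≈ [2.0, 1.953, 1.815, 1.592, 1.295, 0.937, 0.535, 0.108, -0.324, -0.74, -1.122, -1.452, -1.714, -1.895, -1.988] (distinct, 3 d.p.).
Lovász (edge-transitive): ϑ = −29·(-2*cos(pi/29))/((2)−(-2*cos(pi/29))) = 29*cos(pi/29)/(cos(pi/29) + 1).
≈ 14.45737526 (to 8 d.p.).
Lovász sandwich 14 ≤ 29*cos(pi/29)/(cos(pi/29) + 1) ≤ 15: both strict.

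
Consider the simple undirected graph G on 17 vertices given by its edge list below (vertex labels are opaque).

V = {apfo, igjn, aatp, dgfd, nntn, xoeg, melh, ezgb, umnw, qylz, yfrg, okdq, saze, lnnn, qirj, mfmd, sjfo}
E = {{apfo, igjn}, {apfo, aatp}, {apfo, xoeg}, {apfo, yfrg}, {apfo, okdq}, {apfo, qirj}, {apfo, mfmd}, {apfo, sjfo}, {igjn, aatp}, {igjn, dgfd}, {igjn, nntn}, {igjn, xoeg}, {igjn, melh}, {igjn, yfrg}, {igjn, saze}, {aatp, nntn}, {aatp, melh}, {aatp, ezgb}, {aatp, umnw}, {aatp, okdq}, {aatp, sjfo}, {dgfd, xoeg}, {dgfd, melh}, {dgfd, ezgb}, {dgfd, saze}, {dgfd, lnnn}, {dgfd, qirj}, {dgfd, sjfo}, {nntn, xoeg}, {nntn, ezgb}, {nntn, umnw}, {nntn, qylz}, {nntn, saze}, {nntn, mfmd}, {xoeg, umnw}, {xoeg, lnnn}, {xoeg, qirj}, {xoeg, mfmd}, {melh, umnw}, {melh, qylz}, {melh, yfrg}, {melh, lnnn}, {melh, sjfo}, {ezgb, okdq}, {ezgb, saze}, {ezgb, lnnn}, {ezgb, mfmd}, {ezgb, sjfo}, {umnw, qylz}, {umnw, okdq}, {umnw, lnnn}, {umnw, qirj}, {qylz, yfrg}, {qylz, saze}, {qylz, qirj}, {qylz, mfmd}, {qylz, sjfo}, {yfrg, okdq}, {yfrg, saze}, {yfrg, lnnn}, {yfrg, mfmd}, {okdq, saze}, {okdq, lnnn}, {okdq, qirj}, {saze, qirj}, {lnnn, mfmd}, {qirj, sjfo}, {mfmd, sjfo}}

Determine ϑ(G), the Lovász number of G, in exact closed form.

sqrt(17)

deg(okdq) = 8; N(okdq) = {apfo, aatp, ezgb, umnw, yfrg, saze, lnnn, qirj}.
Vertex nntn has 8 neighbors: igjn, aatp, xoeg, ezgb, umnw, qylz, saze, mfmd.
N(saze) = {igjn, dgfd, nntn, ezgb, qylz, yfrg, okdq, qirj}, |N(saze)| = 8.
N(melh) = {igjn, aatp, dgfd, umnw, qylz, yfrg, lnnn, sjfo}, |N(melh)| = 8.
17-vertex 8-regular graph: strongly regular (17,8,3,4).
The 3 distinct eigenvalues: [8.0, 1.56155, -2.56155].
−17·(-sqrt(17)/2 - 1/2) / ((8)−(-sqrt(17)/2 - 1/2)) = sqrt(17) = ϑ(G).
Numerically 4.123106.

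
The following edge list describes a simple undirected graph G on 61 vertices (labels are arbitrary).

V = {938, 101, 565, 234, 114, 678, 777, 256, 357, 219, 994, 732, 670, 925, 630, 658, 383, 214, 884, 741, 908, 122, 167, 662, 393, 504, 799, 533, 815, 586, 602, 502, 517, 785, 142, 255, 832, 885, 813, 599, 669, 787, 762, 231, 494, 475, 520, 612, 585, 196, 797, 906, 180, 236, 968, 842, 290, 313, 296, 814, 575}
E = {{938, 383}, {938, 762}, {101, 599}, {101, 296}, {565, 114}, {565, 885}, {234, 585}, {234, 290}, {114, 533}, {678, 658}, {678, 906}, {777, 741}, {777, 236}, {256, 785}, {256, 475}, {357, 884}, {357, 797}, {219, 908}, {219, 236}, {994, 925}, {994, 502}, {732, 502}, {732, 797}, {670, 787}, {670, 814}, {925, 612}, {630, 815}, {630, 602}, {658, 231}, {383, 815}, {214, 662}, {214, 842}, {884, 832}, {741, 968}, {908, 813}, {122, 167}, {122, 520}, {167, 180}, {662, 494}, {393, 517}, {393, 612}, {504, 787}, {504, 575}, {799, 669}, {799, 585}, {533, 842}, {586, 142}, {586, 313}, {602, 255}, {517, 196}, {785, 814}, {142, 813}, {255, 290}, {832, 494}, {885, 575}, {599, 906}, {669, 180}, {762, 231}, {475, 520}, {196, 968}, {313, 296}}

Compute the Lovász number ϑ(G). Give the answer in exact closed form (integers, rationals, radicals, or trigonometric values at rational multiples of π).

61*cos(pi/61)/(cos(pi/61) + 1)

deg(938) = 2; N(938) = {383, 762}.
deg(968) = 2; N(968) = {741, 196}.
Vertex 142 has 2 neighbors: 586, 813.
N(357) = {884, 797}, |N(357)| = 2.
deg(v) = 2 for all v (|V|=61); the odd cycle C_{61}.
Distinct eigenvalues (to 6 d.p.): [2.0, 1.9894, 1.957711, 1.905271, 1.832634, 1.74057, 1.630057, 1.502264, 1.358547, 1.200429, 1.029586, 0.847829, 0.657085, 0.459375, 0.256797, 0.051496, -0.154351, -0.358562, -0.558971, -0.753456, -0.939953, -1.116487, -1.281186, -1.432304, -1.56824, -1.687551, -1.788974, -1.871434, -1.934055, -1.976176, -1.997348].
λ_max=2, λ_min=-2*cos(pi/61); ϑ = −61·λ_min/(λ_max−λ_min) = 61*cos(pi/61)/(cos(pi/61) + 1).
= 30.47977… (decimal).
Check 30 ≤ 61*cos(pi/61)/(cos(pi/61) + 1) ≤ 31: both strict.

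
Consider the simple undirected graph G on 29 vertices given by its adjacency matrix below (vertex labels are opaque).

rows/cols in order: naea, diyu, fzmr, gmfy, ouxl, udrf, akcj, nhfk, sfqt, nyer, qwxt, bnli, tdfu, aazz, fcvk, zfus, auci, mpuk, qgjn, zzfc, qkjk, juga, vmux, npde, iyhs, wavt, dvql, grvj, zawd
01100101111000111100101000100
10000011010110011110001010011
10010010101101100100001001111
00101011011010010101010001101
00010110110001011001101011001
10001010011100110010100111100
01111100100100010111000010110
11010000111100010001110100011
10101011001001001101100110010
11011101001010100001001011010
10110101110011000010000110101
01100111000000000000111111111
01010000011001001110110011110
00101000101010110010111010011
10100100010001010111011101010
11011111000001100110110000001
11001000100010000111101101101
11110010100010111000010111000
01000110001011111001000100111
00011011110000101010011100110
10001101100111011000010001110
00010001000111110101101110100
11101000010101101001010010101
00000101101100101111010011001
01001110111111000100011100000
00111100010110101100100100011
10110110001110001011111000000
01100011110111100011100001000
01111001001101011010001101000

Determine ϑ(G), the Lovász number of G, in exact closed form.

sqrt(29)

deg(auci) = 14; N(auci) = {naea, diyu, ouxl, sfqt, tdfu, mpuk, qgjn, zzfc, qkjk, vmux, npde, wavt, dvql, zawd}.
Vertex grvj has 14 neighbors: diyu, fzmr, akcj, nhfk, sfqt, nyer, bnli, tdfu, aazz, fcvk, qgjn, zzfc, qkjk, wavt.
Vertex tdfu has 14 neighbors: diyu, gmfy, nyer, qwxt, aazz, auci, mpuk, qgjn, qkjk, juga, iyhs, wavt, dvql, grvj.
Vertex dvql has 14 neighbors: naea, fzmr, gmfy, udrf, akcj, qwxt, bnli, tdfu, auci, qgjn, zzfc, qkjk, juga, vmux.
29-vertex 14-regular graph: Paley(29): SR with (k,λ,μ)=(14,6,7).
A has 3 distinct eigenvalues ≈ [14.0, 2.1926, -3.1926].
λ_max=14, λ_min=-sqrt(29)/2 - 1/2; ϑ = −29·λ_min/(λ_max−λ_min) = sqrt(29).
= 5.3852… (decimal).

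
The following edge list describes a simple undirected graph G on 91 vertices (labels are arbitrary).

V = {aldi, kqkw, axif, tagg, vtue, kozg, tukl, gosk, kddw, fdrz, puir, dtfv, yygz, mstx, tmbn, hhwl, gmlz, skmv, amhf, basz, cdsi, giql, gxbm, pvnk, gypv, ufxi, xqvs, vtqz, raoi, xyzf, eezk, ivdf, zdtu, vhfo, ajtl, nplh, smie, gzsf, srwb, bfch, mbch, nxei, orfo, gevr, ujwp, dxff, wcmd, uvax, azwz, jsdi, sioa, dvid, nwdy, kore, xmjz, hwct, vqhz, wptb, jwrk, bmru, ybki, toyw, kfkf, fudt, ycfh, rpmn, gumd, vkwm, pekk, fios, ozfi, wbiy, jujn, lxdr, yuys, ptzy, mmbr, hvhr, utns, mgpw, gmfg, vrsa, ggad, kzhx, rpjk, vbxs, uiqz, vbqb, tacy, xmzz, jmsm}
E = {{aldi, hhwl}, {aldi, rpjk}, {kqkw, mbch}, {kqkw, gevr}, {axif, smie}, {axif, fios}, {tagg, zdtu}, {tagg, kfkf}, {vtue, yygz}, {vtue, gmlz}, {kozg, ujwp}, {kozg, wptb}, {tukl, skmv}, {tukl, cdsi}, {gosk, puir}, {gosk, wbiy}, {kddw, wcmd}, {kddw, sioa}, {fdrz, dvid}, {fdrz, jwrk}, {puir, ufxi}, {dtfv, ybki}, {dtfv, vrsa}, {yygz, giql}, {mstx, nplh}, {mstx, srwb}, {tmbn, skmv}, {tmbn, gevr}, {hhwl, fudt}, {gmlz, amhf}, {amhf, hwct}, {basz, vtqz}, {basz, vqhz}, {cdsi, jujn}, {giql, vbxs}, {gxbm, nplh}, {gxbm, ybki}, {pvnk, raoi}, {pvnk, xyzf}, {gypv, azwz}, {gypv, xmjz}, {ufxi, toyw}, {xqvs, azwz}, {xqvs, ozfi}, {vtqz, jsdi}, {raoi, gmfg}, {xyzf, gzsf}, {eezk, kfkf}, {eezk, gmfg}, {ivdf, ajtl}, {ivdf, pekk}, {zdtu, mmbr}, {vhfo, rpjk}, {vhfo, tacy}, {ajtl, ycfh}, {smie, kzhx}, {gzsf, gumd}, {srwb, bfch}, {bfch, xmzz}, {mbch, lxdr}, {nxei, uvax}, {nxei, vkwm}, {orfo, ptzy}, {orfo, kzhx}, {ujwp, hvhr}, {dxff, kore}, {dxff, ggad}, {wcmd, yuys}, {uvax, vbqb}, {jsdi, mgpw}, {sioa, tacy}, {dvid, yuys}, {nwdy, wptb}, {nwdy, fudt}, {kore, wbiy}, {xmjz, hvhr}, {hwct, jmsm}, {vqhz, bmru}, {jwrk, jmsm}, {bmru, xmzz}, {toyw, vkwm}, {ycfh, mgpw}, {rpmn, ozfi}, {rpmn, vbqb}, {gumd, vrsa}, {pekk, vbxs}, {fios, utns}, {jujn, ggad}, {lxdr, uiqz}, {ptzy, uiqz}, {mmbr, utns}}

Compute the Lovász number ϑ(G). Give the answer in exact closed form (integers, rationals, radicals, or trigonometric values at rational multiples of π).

91*cos(pi/91)/(cos(pi/91) + 1)

Vertex nxei has 2 neighbors: uvax, vkwm.
deg(fios) = 2; N(fios) = {axif, utns}.
deg(ycfh) = 2; N(ycfh) = {ajtl, mgpw}.
Vertex xqvs has 2 neighbors: azwz, ozfi.
91-vertex 2-regular graph: connected 2-regular on 91 ⇒ C_{91}.
Distinct eigenvalues (to 5 d.p.): [2.0, 1.99523, 1.98096, 1.95725, 1.92421, 1.882, 1.83082, 1.77091, 1.70257, 1.62611, 1.54191, 1.45035, 1.35189, 1.24698, 1.13613, 1.01987, 0.89874, 0.77333, 0.64424, 0.51208, 0.37748, 0.24107, 0.10352, -0.03452, -0.1724, -0.30946, -0.44504, -0.5785, -0.70921, -0.83654, -0.95987, -1.07864, -1.19226, -1.30021, -1.40196, -1.49702, -1.58495, -1.66533, -1.73778, -1.80194, -1.85751, -1.90424, -1.94188, -1.97028, -1.98928, -1.99881].
Lovász: ϑ = −91(-2*cos(pi/91))/(2+-(-1)*2*cos(pi/91)) = 91*cos(pi/91)/(cos(pi/91) + 1).
= 45.48644016… (decimal).
45 ≤ 91*cos(pi/91)/(cos(pi/91) + 1) ≤ 46: both strict.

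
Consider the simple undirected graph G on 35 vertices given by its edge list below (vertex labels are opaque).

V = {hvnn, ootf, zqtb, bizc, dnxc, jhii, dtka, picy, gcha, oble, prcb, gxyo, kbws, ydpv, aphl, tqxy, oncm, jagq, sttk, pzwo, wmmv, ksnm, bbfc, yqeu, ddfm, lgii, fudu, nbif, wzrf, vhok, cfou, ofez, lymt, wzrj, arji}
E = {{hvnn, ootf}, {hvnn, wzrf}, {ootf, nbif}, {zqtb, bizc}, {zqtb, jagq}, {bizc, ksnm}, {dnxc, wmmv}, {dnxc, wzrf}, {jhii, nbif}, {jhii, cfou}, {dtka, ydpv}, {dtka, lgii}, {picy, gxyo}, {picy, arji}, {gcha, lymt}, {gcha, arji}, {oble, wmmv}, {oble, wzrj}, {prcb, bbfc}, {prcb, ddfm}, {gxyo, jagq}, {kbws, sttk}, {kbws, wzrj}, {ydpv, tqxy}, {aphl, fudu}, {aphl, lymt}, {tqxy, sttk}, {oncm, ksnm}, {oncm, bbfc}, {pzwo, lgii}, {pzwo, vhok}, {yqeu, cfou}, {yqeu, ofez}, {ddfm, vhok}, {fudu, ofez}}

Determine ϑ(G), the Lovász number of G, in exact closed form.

35*cos(pi/35)/(cos(pi/35) + 1)

N(lymt) = {gcha, aphl}, |N(lymt)| = 2.
deg(lgii) = 2; N(lgii) = {dtka, pzwo}.
N(ddfm) = {prcb, vhok}, |N(ddfm)| = 2.
deg(oncm) = 2; N(oncm) = {ksnm, bbfc}.
Every vertex has degree 2 (N=35); this is C_{35}, the 35-cycle.
A has 18 distinct eigenvalues ≈ [2.0, 1.9679, 1.8725, 1.7169, 1.5061, 1.247, 0.9477, 0.618, 0.2685, -0.0897, -0.445, -0.7861, -1.1018, -1.3821, -1.618, -1.8019, -1.9279, -1.9919].
With N=35: ϑ(G) = 35·(-(-1)*2*cos(pi/35))/(2−(-2*cos(pi/35))) = 35*cos(pi/35)/(cos(pi/35) + 1).
ϑ(G) ≈ 17.46470403.
α=17, χ(Ḡ)=18; ϑ=35*cos(pi/35)/(cos(pi/35) + 1) lies between (both strict).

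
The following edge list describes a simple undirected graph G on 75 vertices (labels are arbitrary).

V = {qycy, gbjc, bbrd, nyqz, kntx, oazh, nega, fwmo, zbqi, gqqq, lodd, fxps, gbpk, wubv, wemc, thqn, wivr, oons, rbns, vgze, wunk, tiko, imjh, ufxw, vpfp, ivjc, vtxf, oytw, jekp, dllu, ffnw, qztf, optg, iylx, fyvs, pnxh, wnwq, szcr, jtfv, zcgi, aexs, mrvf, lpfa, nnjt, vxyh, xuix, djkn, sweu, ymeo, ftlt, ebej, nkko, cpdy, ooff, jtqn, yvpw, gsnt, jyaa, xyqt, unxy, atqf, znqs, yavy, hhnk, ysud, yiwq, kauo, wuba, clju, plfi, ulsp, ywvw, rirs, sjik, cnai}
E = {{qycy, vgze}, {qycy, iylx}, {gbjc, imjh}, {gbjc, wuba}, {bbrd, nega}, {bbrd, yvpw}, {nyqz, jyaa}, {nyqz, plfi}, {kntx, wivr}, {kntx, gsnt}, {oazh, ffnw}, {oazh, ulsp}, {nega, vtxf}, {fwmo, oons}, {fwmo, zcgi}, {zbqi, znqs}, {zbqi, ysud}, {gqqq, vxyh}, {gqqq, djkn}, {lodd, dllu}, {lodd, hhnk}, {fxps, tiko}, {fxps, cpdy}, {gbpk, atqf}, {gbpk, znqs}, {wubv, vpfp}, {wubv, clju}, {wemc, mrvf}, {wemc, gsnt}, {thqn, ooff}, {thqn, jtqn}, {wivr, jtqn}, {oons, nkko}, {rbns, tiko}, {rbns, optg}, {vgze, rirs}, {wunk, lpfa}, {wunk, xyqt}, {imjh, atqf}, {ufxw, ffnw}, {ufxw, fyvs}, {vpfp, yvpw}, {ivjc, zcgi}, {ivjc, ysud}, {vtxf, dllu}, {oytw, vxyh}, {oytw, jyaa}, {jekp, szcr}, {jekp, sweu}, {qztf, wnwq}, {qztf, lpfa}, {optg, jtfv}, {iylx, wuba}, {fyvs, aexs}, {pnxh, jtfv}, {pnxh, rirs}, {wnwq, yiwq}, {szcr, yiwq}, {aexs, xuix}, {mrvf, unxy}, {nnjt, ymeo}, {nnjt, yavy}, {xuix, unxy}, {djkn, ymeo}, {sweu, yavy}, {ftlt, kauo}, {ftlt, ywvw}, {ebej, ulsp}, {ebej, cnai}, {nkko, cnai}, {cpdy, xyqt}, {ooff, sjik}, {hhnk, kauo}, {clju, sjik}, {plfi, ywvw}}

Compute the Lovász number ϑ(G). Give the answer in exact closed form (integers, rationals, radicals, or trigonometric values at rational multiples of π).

deg(wemc) = 2; N(wemc) = {mrvf, gsnt}.
deg(vpfp) = 2; N(vpfp) = {wubv, yvpw}.
deg(mrvf) = 2; N(mrvf) = {wemc, unxy}.
N(ivjc) = {zcgi, ysud}, |N(ivjc)| = 2.
75-vertex 2-regular graph: a single 75-cycle (edge-transitive).
Distinct eigenvalues (to 4 d.p.): [2.0, 1.993, 1.972, 1.9372, 1.8888, 1.8271, 1.7526, 1.6658, 1.5674, 1.4579, 1.3383, 1.2092, 1.0717, 0.9266, 0.775, 0.618, 0.4567, 0.2922, 0.1256, -0.0419, -0.2091, -0.3748, -0.5378, -0.6971, -0.8516, -1.0, -1.1414, -1.2748, -1.3993, -1.514, -1.618, -1.7107, -1.7914, -1.8596, -1.9146, -1.9563, -1.9842, -1.9982].
Lovász (edge-transitive): ϑ = −75·(-2*cos(pi/75))/((2)−(-2*cos(pi/75))) = 75*cos(pi/75)/(cos(pi/75) + 1).
= 37.4835… (decimal).
Check 37 ≤ 75*cos(pi/75)/(cos(pi/75) + 1) ≤ 38: both strict.

75*cos(pi/75)/(cos(pi/75) + 1)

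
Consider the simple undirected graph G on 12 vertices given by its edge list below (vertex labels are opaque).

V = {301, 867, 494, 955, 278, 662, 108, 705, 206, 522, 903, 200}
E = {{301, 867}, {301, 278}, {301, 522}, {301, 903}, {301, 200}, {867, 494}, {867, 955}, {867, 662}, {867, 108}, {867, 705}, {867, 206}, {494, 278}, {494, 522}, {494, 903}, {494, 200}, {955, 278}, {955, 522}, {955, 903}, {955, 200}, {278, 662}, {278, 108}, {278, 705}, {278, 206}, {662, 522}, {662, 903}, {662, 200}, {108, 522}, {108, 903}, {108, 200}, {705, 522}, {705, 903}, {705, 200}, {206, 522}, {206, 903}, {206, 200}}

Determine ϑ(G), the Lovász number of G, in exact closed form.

Vertex 494 has 5 neighbors: 867, 278, 522, 903, 200.
deg(522) = 7; N(522) = {301, 494, 955, 662, 108, 705, 206}.
deg(903) = 7; N(903) = {301, 494, 955, 662, 108, 705, 206}.
N(200) = {301, 494, 955, 662, 108, 705, 206}, |N(200)| = 7.
Complete multipartite on [7, 5]: sandwich collapses at ϑ=7.
= 7.000000000… (decimal).
Lovász sandwich 7 ≤ 7 ≤ 7: collapsed.

7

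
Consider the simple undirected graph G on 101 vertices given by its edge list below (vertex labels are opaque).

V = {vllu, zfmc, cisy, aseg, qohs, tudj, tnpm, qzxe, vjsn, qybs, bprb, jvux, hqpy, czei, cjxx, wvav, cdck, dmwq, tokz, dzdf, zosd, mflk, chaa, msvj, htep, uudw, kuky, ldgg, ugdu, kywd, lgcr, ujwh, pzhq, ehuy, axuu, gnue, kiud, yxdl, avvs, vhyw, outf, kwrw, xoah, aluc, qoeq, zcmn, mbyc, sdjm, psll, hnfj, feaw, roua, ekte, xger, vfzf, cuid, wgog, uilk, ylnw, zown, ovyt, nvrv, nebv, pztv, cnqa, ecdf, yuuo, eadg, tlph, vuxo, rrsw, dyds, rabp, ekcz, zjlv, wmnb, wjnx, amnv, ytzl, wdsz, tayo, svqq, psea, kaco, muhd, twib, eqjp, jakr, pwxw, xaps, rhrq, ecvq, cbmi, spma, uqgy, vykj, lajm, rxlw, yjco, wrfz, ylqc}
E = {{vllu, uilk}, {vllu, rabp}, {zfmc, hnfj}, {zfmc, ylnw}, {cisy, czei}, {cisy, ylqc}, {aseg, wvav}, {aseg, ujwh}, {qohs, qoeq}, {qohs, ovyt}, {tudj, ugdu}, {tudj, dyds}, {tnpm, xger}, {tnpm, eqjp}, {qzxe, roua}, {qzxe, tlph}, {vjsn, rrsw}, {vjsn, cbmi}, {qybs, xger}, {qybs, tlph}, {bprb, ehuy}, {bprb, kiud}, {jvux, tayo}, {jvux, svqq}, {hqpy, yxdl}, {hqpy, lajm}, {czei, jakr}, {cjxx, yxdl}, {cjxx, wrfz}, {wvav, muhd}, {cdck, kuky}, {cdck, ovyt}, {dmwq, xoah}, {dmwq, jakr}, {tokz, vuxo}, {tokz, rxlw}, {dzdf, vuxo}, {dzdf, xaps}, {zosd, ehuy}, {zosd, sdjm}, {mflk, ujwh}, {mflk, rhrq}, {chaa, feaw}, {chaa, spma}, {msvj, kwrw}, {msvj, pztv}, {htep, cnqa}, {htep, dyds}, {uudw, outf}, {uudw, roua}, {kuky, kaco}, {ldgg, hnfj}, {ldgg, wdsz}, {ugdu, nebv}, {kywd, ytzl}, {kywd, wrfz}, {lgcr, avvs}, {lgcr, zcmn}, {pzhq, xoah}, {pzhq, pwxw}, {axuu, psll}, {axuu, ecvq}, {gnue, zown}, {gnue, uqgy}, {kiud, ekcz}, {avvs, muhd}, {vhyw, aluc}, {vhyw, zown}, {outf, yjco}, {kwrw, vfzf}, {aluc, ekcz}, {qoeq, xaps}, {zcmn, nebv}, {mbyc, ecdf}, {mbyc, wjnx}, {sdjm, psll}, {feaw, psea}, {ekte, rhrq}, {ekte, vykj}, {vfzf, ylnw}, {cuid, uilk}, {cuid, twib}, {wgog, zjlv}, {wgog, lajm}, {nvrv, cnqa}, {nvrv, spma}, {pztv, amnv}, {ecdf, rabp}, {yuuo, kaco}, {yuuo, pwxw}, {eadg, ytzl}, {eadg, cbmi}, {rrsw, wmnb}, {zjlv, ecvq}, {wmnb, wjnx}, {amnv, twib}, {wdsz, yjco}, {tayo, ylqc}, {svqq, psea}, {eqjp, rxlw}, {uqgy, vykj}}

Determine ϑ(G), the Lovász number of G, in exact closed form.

101*cos(pi/101)/(cos(pi/101) + 1)

Vertex bprb has 2 neighbors: ehuy, kiud.
N(chaa) = {feaw, spma}, |N(chaa)| = 2.
Vertex ekcz has 2 neighbors: kiud, aluc.
deg(ldgg) = 2; N(ldgg) = {hnfj, wdsz}.
G on 101 vertices is 2-regular; connected 2-regular on 101 ⇒ C_{101}.
A has 51 distinct eigenvalues ≈ [2.0, 1.99613, 1.98454, 1.96527, 1.9384, 1.90403, 1.86229, 1.81335, 1.75739, 1.69463, 1.62532, 1.54971, 1.46812, 1.38084, 1.28822, 1.19062, 1.08841, 0.98199, 0.87177, 0.75818, 0.64165, 0.52264, 0.40161, 0.27903, 0.15537, 0.0311, -0.09328, -0.2173, -0.34049, -0.46235, -0.58243, -0.70025, -0.81537, -0.92733, -1.0357, -1.14006, -1.24002, -1.33518, -1.42517, -1.50965, -1.58828, -1.66078, -1.72684, -1.78623, -1.83871, -1.88407, -1.92214, -1.95278, -1.97586, -1.9913, -1.99903].
λ_max=2, λ_min=-2*cos(pi/101); ϑ = −101·λ_min/(λ_max−λ_min) = 101*cos(pi/101)/(cos(pi/101) + 1).
≈ 50.48778317 (to 8 d.p.).
Check 50 ≤ 101*cos(pi/101)/(cos(pi/101) + 1) ≤ 51: both strict.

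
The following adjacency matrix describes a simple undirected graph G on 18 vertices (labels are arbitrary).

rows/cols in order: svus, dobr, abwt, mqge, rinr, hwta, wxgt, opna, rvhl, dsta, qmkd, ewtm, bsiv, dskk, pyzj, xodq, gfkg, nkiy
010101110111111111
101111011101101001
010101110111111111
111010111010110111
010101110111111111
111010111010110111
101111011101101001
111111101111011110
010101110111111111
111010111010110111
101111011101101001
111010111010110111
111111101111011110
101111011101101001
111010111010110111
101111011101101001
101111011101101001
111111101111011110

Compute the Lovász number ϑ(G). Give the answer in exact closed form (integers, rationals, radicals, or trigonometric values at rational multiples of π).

6

Vertex nkiy has 15 neighbors: svus, dobr, abwt, mqge, rinr, hwta, wxgt, rvhl, dsta, qmkd, ewtm, dskk, pyzj, xodq, gfkg.
Vertex xodq has 12 neighbors: svus, abwt, mqge, rinr, hwta, opna, rvhl, dsta, ewtm, bsiv, pyzj, nkiy.
Vertex mqge has 13 neighbors: svus, dobr, abwt, rinr, wxgt, opna, rvhl, qmkd, bsiv, dskk, xodq, gfkg, nkiy.
N(rvhl) = {dobr, mqge, hwta, wxgt, opna, dsta, qmkd, ewtm, bsiv, dskk, pyzj, xodq, gfkg, nkiy}, |N(rvhl)| = 14.
4 parts of sizes [6, 5, 4, 3]; α(G) = 6 = ϑ (perfect).
ϑ(G) ≈ 6.000000.
Check 6 ≤ 6 ≤ 6: collapsed.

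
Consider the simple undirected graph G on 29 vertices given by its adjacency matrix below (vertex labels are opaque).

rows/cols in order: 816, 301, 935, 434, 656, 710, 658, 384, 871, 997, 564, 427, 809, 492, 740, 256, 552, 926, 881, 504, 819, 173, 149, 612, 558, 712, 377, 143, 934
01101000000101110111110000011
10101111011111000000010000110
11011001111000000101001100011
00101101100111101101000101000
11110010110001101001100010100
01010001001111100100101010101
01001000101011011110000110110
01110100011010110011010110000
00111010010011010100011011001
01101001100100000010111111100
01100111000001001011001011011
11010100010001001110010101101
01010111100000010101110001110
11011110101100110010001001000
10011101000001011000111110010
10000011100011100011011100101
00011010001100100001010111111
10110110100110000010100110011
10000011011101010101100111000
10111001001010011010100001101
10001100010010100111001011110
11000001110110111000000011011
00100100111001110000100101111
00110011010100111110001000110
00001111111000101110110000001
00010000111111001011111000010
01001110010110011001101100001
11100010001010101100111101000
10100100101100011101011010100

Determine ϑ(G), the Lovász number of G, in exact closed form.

sqrt(29)

N(819) = {816, 656, 710, 997, 809, 740, 926, 881, 504, 149, 558, 712, 377, 143}, |N(819)| = 14.
deg(881) = 14; N(881) = {816, 658, 384, 997, 564, 427, 492, 256, 926, 504, 819, 612, 558, 712}.
Vertex 149 has 14 neighbors: 935, 710, 871, 997, 564, 492, 740, 256, 819, 612, 712, 377, 143, 934.
Vertex 997 has 14 neighbors: 301, 935, 656, 384, 871, 427, 881, 819, 173, 149, 612, 558, 712, 377.
Regular of degree 14 on 29 vertices: strongly regular (29,14,6,7).
Distinct eigenvalues (to 4 d.p.): [14.0, 2.1926, -3.1926].
−29·(-sqrt(29)/2 - 1/2) / ((14)−(-sqrt(29)/2 - 1/2)) = sqrt(29) = ϑ(G).
ϑ(G) ≈ 5.38516.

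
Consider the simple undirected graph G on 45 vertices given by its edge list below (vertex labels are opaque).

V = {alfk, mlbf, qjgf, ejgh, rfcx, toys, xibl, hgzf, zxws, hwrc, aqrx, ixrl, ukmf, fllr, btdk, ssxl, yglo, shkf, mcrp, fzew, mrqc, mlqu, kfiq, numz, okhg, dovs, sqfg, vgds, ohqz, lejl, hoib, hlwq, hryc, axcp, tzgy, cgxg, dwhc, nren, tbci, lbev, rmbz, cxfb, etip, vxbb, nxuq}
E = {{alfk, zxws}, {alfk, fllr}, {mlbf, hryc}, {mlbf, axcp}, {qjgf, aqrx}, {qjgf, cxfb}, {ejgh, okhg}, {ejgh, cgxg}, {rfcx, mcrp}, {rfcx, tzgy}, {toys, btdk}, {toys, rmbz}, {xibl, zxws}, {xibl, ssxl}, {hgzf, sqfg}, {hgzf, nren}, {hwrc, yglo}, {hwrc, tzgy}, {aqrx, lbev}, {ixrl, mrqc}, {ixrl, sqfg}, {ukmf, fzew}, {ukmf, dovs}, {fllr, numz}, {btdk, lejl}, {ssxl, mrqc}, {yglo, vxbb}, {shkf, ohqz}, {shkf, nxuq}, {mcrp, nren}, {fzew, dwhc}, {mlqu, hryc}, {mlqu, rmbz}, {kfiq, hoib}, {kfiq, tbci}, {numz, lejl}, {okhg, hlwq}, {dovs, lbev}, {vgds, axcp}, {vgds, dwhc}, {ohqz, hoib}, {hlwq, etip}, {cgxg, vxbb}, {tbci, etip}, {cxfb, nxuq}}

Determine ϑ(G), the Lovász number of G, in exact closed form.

Vertex dwhc has 2 neighbors: fzew, vgds.
N(dovs) = {ukmf, lbev}, |N(dovs)| = 2.
N(axcp) = {mlbf, vgds}, |N(axcp)| = 2.
Vertex qjgf has 2 neighbors: aqrx, cxfb.
G on 45 vertices is 2-regular; a single 45-cycle (edge-transitive).
The 23 distinct eigenvalues: [2.0, 1.98054, 1.92252, 1.82709, 1.6961, 1.53209, 1.33826, 1.11839, 0.87674, 0.61803, 0.3473, 0.0698, -0.20906, -0.48384, -0.74921, -1.0, -1.23132, -1.43868, -1.61803, -1.7659, -1.87939, -1.9563, -1.99513].
−45·(-2*cos(pi/45)) / ((2)−(-2*cos(pi/45))) = 45*cos(pi/45)/(cos(pi/45) + 1) = ϑ(G).
= 22.4726… (decimal).
Check 22 ≤ 45*cos(pi/45)/(cos(pi/45) + 1) ≤ 23: both strict.

45*cos(pi/45)/(cos(pi/45) + 1)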